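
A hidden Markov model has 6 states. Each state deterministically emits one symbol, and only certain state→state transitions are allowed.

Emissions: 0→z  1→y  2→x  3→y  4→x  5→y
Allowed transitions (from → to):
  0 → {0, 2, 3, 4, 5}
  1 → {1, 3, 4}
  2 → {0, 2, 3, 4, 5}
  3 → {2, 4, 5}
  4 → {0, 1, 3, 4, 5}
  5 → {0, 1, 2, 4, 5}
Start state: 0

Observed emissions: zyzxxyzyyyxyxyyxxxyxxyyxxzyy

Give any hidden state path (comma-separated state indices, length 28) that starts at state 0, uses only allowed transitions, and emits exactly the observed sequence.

  [0] z  {0}  => 0  start
  [1] y  {1,3,5}  => 5  0->5 ok
  [2] z  {0}  => 0  5->0 ok
  [3] x  {2,4}  => 2  0->2 ok
  [4] x  {2,4}  => 4  2->4 ok
  [5] y  {1,3,5}  => 5  4->5 ok
  [6] z  {0}  => 0  5->0 ok
  [7] y  {1,3,5}  => 3  0->3 ok
  [8] y  {1,3,5}  => 5  3->5 ok
  [9] y  {1,3,5}  => 5  5->5 ok
  [10] x  {2,4}  => 2  5->2 ok
  [11] y  {1,3,5}  => 3  2->3 ok
  [12] x  {2,4}  => 4  3->4 ok
  [13] y  {1,3,5}  => 1  4->1 ok
  [14] y  {1,3,5}  => 3  1->3 ok
  [15] x  {2,4}  => 2  3->2 ok
  [16] x  {2,4}  => 2  2->2 ok
  [17] x  {2,4}  => 4  2->4 ok
  [18] y  {1,3,5}  => 3  4->3 ok
  [19] x  {2,4}  => 2  3->2 ok
  [20] x  {2,4}  => 4  2->4 ok
  [21] y  {1,3,5}  => 5  4->5 ok
  [22] y  {1,3,5}  => 5  5->5 ok
  [23] x  {2,4}  => 2  5->2 ok
  [24] x  {2,4}  => 2  2->2 ok
  [25] z  {0}  => 0  2->0 ok
  [26] y  {1,3,5}  => 5  0->5 ok
  [27] y  {1,3,5}  => 5  5->5 ok

0,5,0,2,4,5,0,3,5,5,2,3,4,1,3,2,2,4,3,2,4,5,5,2,2,0,5,5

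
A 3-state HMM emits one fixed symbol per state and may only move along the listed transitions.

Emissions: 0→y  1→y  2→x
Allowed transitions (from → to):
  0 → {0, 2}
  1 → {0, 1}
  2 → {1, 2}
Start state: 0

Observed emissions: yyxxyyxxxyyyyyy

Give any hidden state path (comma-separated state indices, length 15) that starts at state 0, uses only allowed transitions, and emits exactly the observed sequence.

0,0,2,2,1,0,2,2,2,1,1,1,1,1,1

  [0] y  {0,1}  => 0  start
  [1] y  {0,1}  => 0  0->0 ok
  [2] x  {2}  => 2  0->2 ok
  [3] x  {2}  => 2  2->2 ok
  [4] y  {0,1}  => 1  2->1 ok
  [5] y  {0,1}  => 0  1->0 ok
  [6] x  {2}  => 2  0->2 ok
  [7] x  {2}  => 2  2->2 ok
  [8] x  {2}  => 2  2->2 ok
  [9] y  {0,1}  => 1  2->1 ok
  [10] y  {0,1}  => 1  1->1 ok
  [11] y  {0,1}  => 1  1->1 ok
  [12] y  {0,1}  => 1  1->1 ok
  [13] y  {0,1}  => 1  1->1 ok
  [14] y  {0,1}  => 1  1->1 ok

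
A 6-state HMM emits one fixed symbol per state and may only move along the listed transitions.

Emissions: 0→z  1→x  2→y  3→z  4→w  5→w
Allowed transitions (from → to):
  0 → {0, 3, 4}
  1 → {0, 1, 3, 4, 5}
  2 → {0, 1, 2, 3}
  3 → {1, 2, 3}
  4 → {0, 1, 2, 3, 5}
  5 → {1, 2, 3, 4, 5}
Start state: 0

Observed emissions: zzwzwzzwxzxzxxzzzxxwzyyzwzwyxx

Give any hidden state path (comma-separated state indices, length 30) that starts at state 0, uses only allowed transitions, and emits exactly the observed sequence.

  t0 'z' -> {0,3}, take 0 (start)
  t1 'z' -> {0,3}, take 0 (0->0 ok)
  t2 'w' -> {4,5}, take 4 (0->4 ok)
  t3 'z' -> {0,3}, take 0 (4->0 ok)
  t4 'w' -> {4,5}, take 4 (0->4 ok)
  t5 'z' -> {0,3}, take 0 (4->0 ok)
  t6 'z' -> {0,3}, take 0 (0->0 ok)
  t7 'w' -> {4,5}, take 4 (0->4 ok)
  t8 'x' -> {1}, take 1 (4->1 ok)
  t9 'z' -> {0,3}, take 3 (1->3 ok)
  t10 'x' -> {1}, take 1 (3->1 ok)
  t11 'z' -> {0,3}, take 3 (1->3 ok)
  t12 'x' -> {1}, take 1 (3->1 ok)
  t13 'x' -> {1}, take 1 (1->1 ok)
  t14 'z' -> {0,3}, take 3 (1->3 ok)
  t15 'z' -> {0,3}, take 3 (3->3 ok)
  t16 'z' -> {0,3}, take 3 (3->3 ok)
  t17 'x' -> {1}, take 1 (3->1 ok)
  t18 'x' -> {1}, take 1 (1->1 ok)
  t19 'w' -> {4,5}, take 5 (1->5 ok)
  t20 'z' -> {0,3}, take 3 (5->3 ok)
  t21 'y' -> {2}, take 2 (3->2 ok)
  t22 'y' -> {2}, take 2 (2->2 ok)
  t23 'z' -> {0,3}, take 0 (2->0 ok)
  t24 'w' -> {4,5}, take 4 (0->4 ok)
  t25 'z' -> {0,3}, take 0 (4->0 ok)
  t26 'w' -> {4,5}, take 4 (0->4 ok)
  t27 'y' -> {2}, take 2 (4->2 ok)
  t28 'x' -> {1}, take 1 (2->1 ok)
  t29 'x' -> {1}, take 1 (1->1 ok)

0,0,4,0,4,0,0,4,1,3,1,3,1,1,3,3,3,1,1,5,3,2,2,0,4,0,4,2,1,1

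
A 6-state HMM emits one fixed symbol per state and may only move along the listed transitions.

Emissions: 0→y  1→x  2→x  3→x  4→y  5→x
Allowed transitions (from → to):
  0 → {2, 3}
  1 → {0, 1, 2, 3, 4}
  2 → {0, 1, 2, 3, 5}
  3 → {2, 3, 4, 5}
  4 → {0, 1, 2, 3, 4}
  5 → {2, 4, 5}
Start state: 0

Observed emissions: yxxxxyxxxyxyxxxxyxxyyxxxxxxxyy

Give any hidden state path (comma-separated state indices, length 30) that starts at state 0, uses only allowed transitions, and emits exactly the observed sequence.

0,3,5,5,2,0,3,3,3,4,1,0,3,2,1,1,0,3,3,4,0,2,3,3,3,2,2,5,4,4

  [0] y  {0,4}  => 0  start
  [1] x  {1,2,3,5}  => 3  0->3 ok
  [2] x  {1,2,3,5}  => 5  3->5 ok
  [3] x  {1,2,3,5}  => 5  5->5 ok
  [4] x  {1,2,3,5}  => 2  5->2 ok
  [5] y  {0,4}  => 0  2->0 ok
  [6] x  {1,2,3,5}  => 3  0->3 ok
  [7] x  {1,2,3,5}  => 3  3->3 ok
  [8] x  {1,2,3,5}  => 3  3->3 ok
  [9] y  {0,4}  => 4  3->4 ok
  [10] x  {1,2,3,5}  => 1  4->1 ok
  [11] y  {0,4}  => 0  1->0 ok
  [12] x  {1,2,3,5}  => 3  0->3 ok
  [13] x  {1,2,3,5}  => 2  3->2 ok
  [14] x  {1,2,3,5}  => 1  2->1 ok
  [15] x  {1,2,3,5}  => 1  1->1 ok
  [16] y  {0,4}  => 0  1->0 ok
  [17] x  {1,2,3,5}  => 3  0->3 ok
  [18] x  {1,2,3,5}  => 3  3->3 ok
  [19] y  {0,4}  => 4  3->4 ok
  [20] y  {0,4}  => 0  4->0 ok
  [21] x  {1,2,3,5}  => 2  0->2 ok
  [22] x  {1,2,3,5}  => 3  2->3 ok
  [23] x  {1,2,3,5}  => 3  3->3 ok
  [24] x  {1,2,3,5}  => 3  3->3 ok
  [25] x  {1,2,3,5}  => 2  3->2 ok
  [26] x  {1,2,3,5}  => 2  2->2 ok
  [27] x  {1,2,3,5}  => 5  2->5 ok
  [28] y  {0,4}  => 4  5->4 ok
  [29] y  {0,4}  => 4  4->4 ok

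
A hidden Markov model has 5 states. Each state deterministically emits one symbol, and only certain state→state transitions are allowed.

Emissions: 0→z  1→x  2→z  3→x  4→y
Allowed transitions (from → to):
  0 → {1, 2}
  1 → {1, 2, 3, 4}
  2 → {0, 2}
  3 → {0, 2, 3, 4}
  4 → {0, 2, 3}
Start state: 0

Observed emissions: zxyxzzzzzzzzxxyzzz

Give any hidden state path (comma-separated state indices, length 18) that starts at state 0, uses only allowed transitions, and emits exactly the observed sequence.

0,1,4,3,2,2,2,0,2,0,2,0,1,3,4,0,2,2

  0: obs=z cand={0,2} pick 0 [start]
  1: obs=x cand={1,3} pick 1 [0->1 ok]
  2: obs=y cand={4} pick 4 [1->4 ok]
  3: obs=x cand={1,3} pick 3 [4->3 ok]
  4: obs=z cand={0,2} pick 2 [3->2 ok]
  5: obs=z cand={0,2} pick 2 [2->2 ok]
  6: obs=z cand={0,2} pick 2 [2->2 ok]
  7: obs=z cand={0,2} pick 0 [2->0 ok]
  8: obs=z cand={0,2} pick 2 [0->2 ok]
  9: obs=z cand={0,2} pick 0 [2->0 ok]
  10: obs=z cand={0,2} pick 2 [0->2 ok]
  11: obs=z cand={0,2} pick 0 [2->0 ok]
  12: obs=x cand={1,3} pick 1 [0->1 ok]
  13: obs=x cand={1,3} pick 3 [1->3 ok]
  14: obs=y cand={4} pick 4 [3->4 ok]
  15: obs=z cand={0,2} pick 0 [4->0 ok]
  16: obs=z cand={0,2} pick 2 [0->2 ok]
  17: obs=z cand={0,2} pick 2 [2->2 ok]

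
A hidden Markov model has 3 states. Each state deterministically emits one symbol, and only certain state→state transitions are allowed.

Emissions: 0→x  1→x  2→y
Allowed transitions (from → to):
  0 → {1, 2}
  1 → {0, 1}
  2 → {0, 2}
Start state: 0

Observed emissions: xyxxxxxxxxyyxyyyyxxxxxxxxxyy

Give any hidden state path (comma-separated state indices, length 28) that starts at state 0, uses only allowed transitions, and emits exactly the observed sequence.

0,2,0,1,0,1,0,1,1,0,2,2,0,2,2,2,2,0,1,1,1,1,0,1,1,0,2,2

  [0] x  {0,1}  => 0  start
  [1] y  {2}  => 2  0->2 ok
  [2] x  {0,1}  => 0  2->0 ok
  [3] x  {0,1}  => 1  0->1 ok
  [4] x  {0,1}  => 0  1->0 ok
  [5] x  {0,1}  => 1  0->1 ok
  [6] x  {0,1}  => 0  1->0 ok
  [7] x  {0,1}  => 1  0->1 ok
  [8] x  {0,1}  => 1  1->1 ok
  [9] x  {0,1}  => 0  1->0 ok
  [10] y  {2}  => 2  0->2 ok
  [11] y  {2}  => 2  2->2 ok
  [12] x  {0,1}  => 0  2->0 ok
  [13] y  {2}  => 2  0->2 ok
  [14] y  {2}  => 2  2->2 ok
  [15] y  {2}  => 2  2->2 ok
  [16] y  {2}  => 2  2->2 ok
  [17] x  {0,1}  => 0  2->0 ok
  [18] x  {0,1}  => 1  0->1 ok
  [19] x  {0,1}  => 1  1->1 ok
  [20] x  {0,1}  => 1  1->1 ok
  [21] x  {0,1}  => 1  1->1 ok
  [22] x  {0,1}  => 0  1->0 ok
  [23] x  {0,1}  => 1  0->1 ok
  [24] x  {0,1}  => 1  1->1 ok
  [25] x  {0,1}  => 0  1->0 ok
  [26] y  {2}  => 2  0->2 ok
  [27] y  {2}  => 2  2->2 ok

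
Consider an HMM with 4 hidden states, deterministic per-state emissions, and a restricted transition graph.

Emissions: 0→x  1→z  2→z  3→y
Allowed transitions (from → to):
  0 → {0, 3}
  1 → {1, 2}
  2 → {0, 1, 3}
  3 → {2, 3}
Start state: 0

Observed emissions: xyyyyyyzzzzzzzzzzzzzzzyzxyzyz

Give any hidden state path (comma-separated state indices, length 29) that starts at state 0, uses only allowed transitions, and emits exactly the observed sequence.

  pos 0: x in {0}, choose 0; start
  pos 1: y in {3}, choose 3; 0->3 ok
  pos 2: y in {3}, choose 3; 3->3 ok
  pos 3: y in {3}, choose 3; 3->3 ok
  pos 4: y in {3}, choose 3; 3->3 ok
  pos 5: y in {3}, choose 3; 3->3 ok
  pos 6: y in {3}, choose 3; 3->3 ok
  pos 7: z in {1,2}, choose 2; 3->2 ok
  pos 8: z in {1,2}, choose 1; 2->1 ok
  pos 9: z in {1,2}, choose 1; 1->1 ok
  pos 10: z in {1,2}, choose 2; 1->2 ok
  pos 11: z in {1,2}, choose 1; 2->1 ok
  pos 12: z in {1,2}, choose 1; 1->1 ok
  pos 13: z in {1,2}, choose 1; 1->1 ok
  pos 14: z in {1,2}, choose 1; 1->1 ok
  pos 15: z in {1,2}, choose 2; 1->2 ok
  pos 16: z in {1,2}, choose 1; 2->1 ok
  pos 17: z in {1,2}, choose 1; 1->1 ok
  pos 18: z in {1,2}, choose 1; 1->1 ok
  pos 19: z in {1,2}, choose 2; 1->2 ok
  pos 20: z in {1,2}, choose 1; 2->1 ok
  pos 21: z in {1,2}, choose 2; 1->2 ok
  pos 22: y in {3}, choose 3; 2->3 ok
  pos 23: z in {1,2}, choose 2; 3->2 ok
  pos 24: x in {0}, choose 0; 2->0 ok
  pos 25: y in {3}, choose 3; 0->3 ok
  pos 26: z in {1,2}, choose 2; 3->2 ok
  pos 27: y in {3}, choose 3; 2->3 ok
  pos 28: z in {1,2}, choose 2; 3->2 ok

0,3,3,3,3,3,3,2,1,1,2,1,1,1,1,2,1,1,1,2,1,2,3,2,0,3,2,3,2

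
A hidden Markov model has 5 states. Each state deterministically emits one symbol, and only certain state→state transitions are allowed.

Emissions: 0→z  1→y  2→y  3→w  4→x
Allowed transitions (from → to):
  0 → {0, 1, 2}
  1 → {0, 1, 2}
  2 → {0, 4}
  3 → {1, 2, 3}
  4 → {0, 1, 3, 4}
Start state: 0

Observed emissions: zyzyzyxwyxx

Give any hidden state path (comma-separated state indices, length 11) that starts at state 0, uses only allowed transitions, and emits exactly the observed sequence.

0,2,0,1,0,2,4,3,2,4,4

  [0] z  {0}  => 0  start
  [1] y  {1,2}  => 2  0->2 ok
  [2] z  {0}  => 0  2->0 ok
  [3] y  {1,2}  => 1  0->1 ok
  [4] z  {0}  => 0  1->0 ok
  [5] y  {1,2}  => 2  0->2 ok
  [6] x  {4}  => 4  2->4 ok
  [7] w  {3}  => 3  4->3 ok
  [8] y  {1,2}  => 2  3->2 ok
  [9] x  {4}  => 4  2->4 ok
  [10] x  {4}  => 4  4->4 ok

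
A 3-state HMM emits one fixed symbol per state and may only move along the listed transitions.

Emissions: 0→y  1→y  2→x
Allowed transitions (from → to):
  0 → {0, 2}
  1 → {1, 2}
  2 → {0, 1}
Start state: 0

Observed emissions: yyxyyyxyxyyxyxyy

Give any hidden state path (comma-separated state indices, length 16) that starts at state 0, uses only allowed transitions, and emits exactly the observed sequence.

  0: obs=y cand={0,1} pick 0 [start]
  1: obs=y cand={0,1} pick 0 [0->0 ok]
  2: obs=x cand={2} pick 2 [0->2 ok]
  3: obs=y cand={0,1} pick 1 [2->1 ok]
  4: obs=y cand={0,1} pick 1 [1->1 ok]
  5: obs=y cand={0,1} pick 1 [1->1 ok]
  6: obs=x cand={2} pick 2 [1->2 ok]
  7: obs=y cand={0,1} pick 1 [2->1 ok]
  8: obs=x cand={2} pick 2 [1->2 ok]
  9: obs=y cand={0,1} pick 1 [2->1 ok]
  10: obs=y cand={0,1} pick 1 [1->1 ok]
  11: obs=x cand={2} pick 2 [1->2 ok]
  12: obs=y cand={0,1} pick 0 [2->0 ok]
  13: obs=x cand={2} pick 2 [0->2 ok]
  14: obs=y cand={0,1} pick 1 [2->1 ok]
  15: obs=y cand={0,1} pick 1 [1->1 ok]

0,0,2,1,1,1,2,1,2,1,1,2,0,2,1,1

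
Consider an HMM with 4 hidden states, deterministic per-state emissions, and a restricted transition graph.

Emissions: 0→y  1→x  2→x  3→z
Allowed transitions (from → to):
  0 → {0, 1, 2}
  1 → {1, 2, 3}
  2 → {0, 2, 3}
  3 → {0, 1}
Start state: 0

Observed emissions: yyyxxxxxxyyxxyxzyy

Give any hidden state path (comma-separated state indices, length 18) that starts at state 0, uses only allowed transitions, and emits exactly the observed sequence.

0,0,0,1,1,1,1,1,2,0,0,2,2,0,1,3,0,0

  0: obs=y cand={0} pick 0 [start]
  1: obs=y cand={0} pick 0 [0->0 ok]
  2: obs=y cand={0} pick 0 [0->0 ok]
  3: obs=x cand={1,2} pick 1 [0->1 ok]
  4: obs=x cand={1,2} pick 1 [1->1 ok]
  5: obs=x cand={1,2} pick 1 [1->1 ok]
  6: obs=x cand={1,2} pick 1 [1->1 ok]
  7: obs=x cand={1,2} pick 1 [1->1 ok]
  8: obs=x cand={1,2} pick 2 [1->2 ok]
  9: obs=y cand={0} pick 0 [2->0 ok]
  10: obs=y cand={0} pick 0 [0->0 ok]
  11: obs=x cand={1,2} pick 2 [0->2 ok]
  12: obs=x cand={1,2} pick 2 [2->2 ok]
  13: obs=y cand={0} pick 0 [2->0 ok]
  14: obs=x cand={1,2} pick 1 [0->1 ok]
  15: obs=z cand={3} pick 3 [1->3 ok]
  16: obs=y cand={0} pick 0 [3->0 ok]
  17: obs=y cand={0} pick 0 [0->0 ok]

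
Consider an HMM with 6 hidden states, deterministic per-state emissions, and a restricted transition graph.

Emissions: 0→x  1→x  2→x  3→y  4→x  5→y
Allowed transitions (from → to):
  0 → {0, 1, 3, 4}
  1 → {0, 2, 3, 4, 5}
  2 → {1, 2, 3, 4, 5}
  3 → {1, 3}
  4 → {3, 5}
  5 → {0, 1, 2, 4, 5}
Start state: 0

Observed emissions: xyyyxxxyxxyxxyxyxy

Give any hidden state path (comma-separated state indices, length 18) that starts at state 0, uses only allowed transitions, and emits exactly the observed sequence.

  0: obs=x cand={0,1,2,4} pick 0 [start]
  1: obs=y cand={3,5} pick 3 [0->3 ok]
  2: obs=y cand={3,5} pick 3 [3->3 ok]
  3: obs=y cand={3,5} pick 3 [3->3 ok]
  4: obs=x cand={0,1,2,4} pick 1 [3->1 ok]
  5: obs=x cand={0,1,2,4} pick 2 [1->2 ok]
  6: obs=x cand={0,1,2,4} pick 1 [2->1 ok]
  7: obs=y cand={3,5} pick 5 [1->5 ok]
  8: obs=x cand={0,1,2,4} pick 1 [5->1 ok]
  9: obs=x cand={0,1,2,4} pick 4 [1->4 ok]
  10: obs=y cand={3,5} pick 3 [4->3 ok]
  11: obs=x cand={0,1,2,4} pick 1 [3->1 ok]
  12: obs=x cand={0,1,2,4} pick 4 [1->4 ok]
  13: obs=y cand={3,5} pick 5 [4->5 ok]
  14: obs=x cand={0,1,2,4} pick 2 [5->2 ok]
  15: obs=y cand={3,5} pick 5 [2->5 ok]
  16: obs=x cand={0,1,2,4} pick 4 [5->4 ok]
  17: obs=y cand={3,5} pick 3 [4->3 ok]

0,3,3,3,1,2,1,5,1,4,3,1,4,5,2,5,4,3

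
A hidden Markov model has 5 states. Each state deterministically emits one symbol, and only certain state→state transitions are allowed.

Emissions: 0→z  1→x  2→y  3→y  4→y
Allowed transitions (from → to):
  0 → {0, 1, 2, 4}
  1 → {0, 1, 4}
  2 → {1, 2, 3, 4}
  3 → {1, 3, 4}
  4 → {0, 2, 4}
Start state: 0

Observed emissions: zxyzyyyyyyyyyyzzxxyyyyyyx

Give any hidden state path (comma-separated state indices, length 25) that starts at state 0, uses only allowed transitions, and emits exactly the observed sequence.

  pos 0: z in {0}, choose 0; start
  pos 1: x in {1}, choose 1; 0->1 ok
  pos 2: y in {2,3,4}, choose 4; 1->4 ok
  pos 3: z in {0}, choose 0; 4->0 ok
  pos 4: y in {2,3,4}, choose 2; 0->2 ok
  pos 5: y in {2,3,4}, choose 4; 2->4 ok
  pos 6: y in {2,3,4}, choose 2; 4->2 ok
  pos 7: y in {2,3,4}, choose 2; 2->2 ok
  pos 8: y in {2,3,4}, choose 2; 2->2 ok
  pos 9: y in {2,3,4}, choose 4; 2->4 ok
  pos 10: y in {2,3,4}, choose 2; 4->2 ok
  pos 11: y in {2,3,4}, choose 2; 2->2 ok
  pos 12: y in {2,3,4}, choose 3; 2->3 ok
  pos 13: y in {2,3,4}, choose 4; 3->4 ok
  pos 14: z in {0}, choose 0; 4->0 ok
  pos 15: z in {0}, choose 0; 0->0 ok
  pos 16: x in {1}, choose 1; 0->1 ok
  pos 17: x in {1}, choose 1; 1->1 ok
  pos 18: y in {2,3,4}, choose 4; 1->4 ok
  pos 19: y in {2,3,4}, choose 2; 4->2 ok
  pos 20: y in {2,3,4}, choose 2; 2->2 ok
  pos 21: y in {2,3,4}, choose 3; 2->3 ok
  pos 22: y in {2,3,4}, choose 4; 3->4 ok
  pos 23: y in {2,3,4}, choose 2; 4->2 ok
  pos 24: x in {1}, choose 1; 2->1 ok

0,1,4,0,2,4,2,2,2,4,2,2,3,4,0,0,1,1,4,2,2,3,4,2,1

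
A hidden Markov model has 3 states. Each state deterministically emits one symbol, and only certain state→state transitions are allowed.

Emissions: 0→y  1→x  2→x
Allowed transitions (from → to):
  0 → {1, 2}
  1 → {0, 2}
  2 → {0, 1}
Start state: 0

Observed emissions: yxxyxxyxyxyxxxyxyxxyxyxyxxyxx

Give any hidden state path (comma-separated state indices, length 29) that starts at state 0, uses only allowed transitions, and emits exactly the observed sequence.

0,1,2,0,2,1,0,2,0,1,0,1,2,1,0,1,0,2,1,0,1,0,1,0,1,2,0,2,1

  [0] y  {0}  => 0  start
  [1] x  {1,2}  => 1  0->1 ok
  [2] x  {1,2}  => 2  1->2 ok
  [3] y  {0}  => 0  2->0 ok
  [4] x  {1,2}  => 2  0->2 ok
  [5] x  {1,2}  => 1  2->1 ok
  [6] y  {0}  => 0  1->0 ok
  [7] x  {1,2}  => 2  0->2 ok
  [8] y  {0}  => 0  2->0 ok
  [9] x  {1,2}  => 1  0->1 ok
  [10] y  {0}  => 0  1->0 ok
  [11] x  {1,2}  => 1  0->1 ok
  [12] x  {1,2}  => 2  1->2 ok
  [13] x  {1,2}  => 1  2->1 ok
  [14] y  {0}  => 0  1->0 ok
  [15] x  {1,2}  => 1  0->1 ok
  [16] y  {0}  => 0  1->0 ok
  [17] x  {1,2}  => 2  0->2 ok
  [18] x  {1,2}  => 1  2->1 ok
  [19] y  {0}  => 0  1->0 ok
  [20] x  {1,2}  => 1  0->1 ok
  [21] y  {0}  => 0  1->0 ok
  [22] x  {1,2}  => 1  0->1 ok
  [23] y  {0}  => 0  1->0 ok
  [24] x  {1,2}  => 1  0->1 ok
  [25] x  {1,2}  => 2  1->2 ok
  [26] y  {0}  => 0  2->0 ok
  [27] x  {1,2}  => 2  0->2 ok
  [28] x  {1,2}  => 1  2->1 ok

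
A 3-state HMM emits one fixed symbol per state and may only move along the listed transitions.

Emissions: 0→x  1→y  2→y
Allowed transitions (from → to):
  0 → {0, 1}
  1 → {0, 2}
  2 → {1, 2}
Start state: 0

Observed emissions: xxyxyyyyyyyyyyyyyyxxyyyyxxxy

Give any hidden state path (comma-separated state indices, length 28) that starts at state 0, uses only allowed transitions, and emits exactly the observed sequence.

0,0,1,0,1,2,1,2,1,2,2,2,2,2,1,2,2,1,0,0,1,2,2,1,0,0,0,1

  [0] x  {0}  => 0  start
  [1] x  {0}  => 0  0->0 ok
  [2] y  {1,2}  => 1  0->1 ok
  [3] x  {0}  => 0  1->0 ok
  [4] y  {1,2}  => 1  0->1 ok
  [5] y  {1,2}  => 2  1->2 ok
  [6] y  {1,2}  => 1  2->1 ok
  [7] y  {1,2}  => 2  1->2 ok
  [8] y  {1,2}  => 1  2->1 ok
  [9] y  {1,2}  => 2  1->2 ok
  [10] y  {1,2}  => 2  2->2 ok
  [11] y  {1,2}  => 2  2->2 ok
  [12] y  {1,2}  => 2  2->2 ok
  [13] y  {1,2}  => 2  2->2 ok
  [14] y  {1,2}  => 1  2->1 ok
  [15] y  {1,2}  => 2  1->2 ok
  [16] y  {1,2}  => 2  2->2 ok
  [17] y  {1,2}  => 1  2->1 ok
  [18] x  {0}  => 0  1->0 ok
  [19] x  {0}  => 0  0->0 ok
  [20] y  {1,2}  => 1  0->1 ok
  [21] y  {1,2}  => 2  1->2 ok
  [22] y  {1,2}  => 2  2->2 ok
  [23] y  {1,2}  => 1  2->1 ok
  [24] x  {0}  => 0  1->0 ok
  [25] x  {0}  => 0  0->0 ok
  [26] x  {0}  => 0  0->0 ok
  [27] y  {1,2}  => 1  0->1 ok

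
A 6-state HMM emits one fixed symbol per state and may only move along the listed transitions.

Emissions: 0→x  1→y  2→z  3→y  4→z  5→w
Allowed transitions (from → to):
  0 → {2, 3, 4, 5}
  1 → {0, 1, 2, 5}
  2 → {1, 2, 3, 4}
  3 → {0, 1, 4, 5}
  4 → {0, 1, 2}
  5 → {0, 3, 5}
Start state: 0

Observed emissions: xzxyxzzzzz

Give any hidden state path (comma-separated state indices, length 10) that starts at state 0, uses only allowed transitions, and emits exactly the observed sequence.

  0: obs=x cand={0} pick 0 [start]
  1: obs=z cand={2,4} pick 4 [0->4 ok]
  2: obs=x cand={0} pick 0 [4->0 ok]
  3: obs=y cand={1,3} pick 3 [0->3 ok]
  4: obs=x cand={0} pick 0 [3->0 ok]
  5: obs=z cand={2,4} pick 4 [0->4 ok]
  6: obs=z cand={2,4} pick 2 [4->2 ok]
  7: obs=z cand={2,4} pick 2 [2->2 ok]
  8: obs=z cand={2,4} pick 4 [2->4 ok]
  9: obs=z cand={2,4} pick 2 [4->2 ok]

0,4,0,3,0,4,2,2,4,2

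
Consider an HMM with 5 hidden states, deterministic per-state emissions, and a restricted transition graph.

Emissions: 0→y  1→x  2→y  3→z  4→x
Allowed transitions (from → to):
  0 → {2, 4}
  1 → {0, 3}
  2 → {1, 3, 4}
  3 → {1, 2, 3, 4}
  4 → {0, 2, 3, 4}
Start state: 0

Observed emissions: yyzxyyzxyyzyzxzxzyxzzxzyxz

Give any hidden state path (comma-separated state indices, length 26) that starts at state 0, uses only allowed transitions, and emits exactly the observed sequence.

  pos 0: y in {0,2}, choose 0; start
  pos 1: y in {0,2}, choose 2; 0->2 ok
  pos 2: z in {3}, choose 3; 2->3 ok
  pos 3: x in {1,4}, choose 1; 3->1 ok
  pos 4: y in {0,2}, choose 0; 1->0 ok
  pos 5: y in {0,2}, choose 2; 0->2 ok
  pos 6: z in {3}, choose 3; 2->3 ok
  pos 7: x in {1,4}, choose 4; 3->4 ok
  pos 8: y in {0,2}, choose 0; 4->0 ok
  pos 9: y in {0,2}, choose 2; 0->2 ok
  pos 10: z in {3}, choose 3; 2->3 ok
  pos 11: y in {0,2}, choose 2; 3->2 ok
  pos 12: z in {3}, choose 3; 2->3 ok
  pos 13: x in {1,4}, choose 1; 3->1 ok
  pos 14: z in {3}, choose 3; 1->3 ok
  pos 15: x in {1,4}, choose 1; 3->1 ok
  pos 16: z in {3}, choose 3; 1->3 ok
  pos 17: y in {0,2}, choose 2; 3->2 ok
  pos 18: x in {1,4}, choose 4; 2->4 ok
  pos 19: z in {3}, choose 3; 4->3 ok
  pos 20: z in {3}, choose 3; 3->3 ok
  pos 21: x in {1,4}, choose 1; 3->1 ok
  pos 22: z in {3}, choose 3; 1->3 ok
  pos 23: y in {0,2}, choose 2; 3->2 ok
  pos 24: x in {1,4}, choose 1; 2->1 ok
  pos 25: z in {3}, choose 3; 1->3 ok

0,2,3,1,0,2,3,4,0,2,3,2,3,1,3,1,3,2,4,3,3,1,3,2,1,3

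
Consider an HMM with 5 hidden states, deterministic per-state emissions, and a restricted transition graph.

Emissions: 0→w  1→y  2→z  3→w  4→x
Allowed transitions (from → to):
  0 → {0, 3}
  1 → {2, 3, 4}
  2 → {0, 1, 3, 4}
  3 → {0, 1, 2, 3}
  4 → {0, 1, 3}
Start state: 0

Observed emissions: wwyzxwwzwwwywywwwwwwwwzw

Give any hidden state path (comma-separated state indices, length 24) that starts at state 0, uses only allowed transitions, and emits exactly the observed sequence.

  t0 'w' -> {0,3}, take 0 (start)
  t1 'w' -> {0,3}, take 3 (0->3 ok)
  t2 'y' -> {1}, take 1 (3->1 ok)
  t3 'z' -> {2}, take 2 (1->2 ok)
  t4 'x' -> {4}, take 4 (2->4 ok)
  t5 'w' -> {0,3}, take 3 (4->3 ok)
  t6 'w' -> {0,3}, take 3 (3->3 ok)
  t7 'z' -> {2}, take 2 (3->2 ok)
  t8 'w' -> {0,3}, take 3 (2->3 ok)
  t9 'w' -> {0,3}, take 3 (3->3 ok)
  t10 'w' -> {0,3}, take 3 (3->3 ok)
  t11 'y' -> {1}, take 1 (3->1 ok)
  t12 'w' -> {0,3}, take 3 (1->3 ok)
  t13 'y' -> {1}, take 1 (3->1 ok)
  t14 'w' -> {0,3}, take 3 (1->3 ok)
  t15 'w' -> {0,3}, take 0 (3->0 ok)
  t16 'w' -> {0,3}, take 0 (0->0 ok)
  t17 'w' -> {0,3}, take 0 (0->0 ok)
  t18 'w' -> {0,3}, take 3 (0->3 ok)
  t19 'w' -> {0,3}, take 3 (3->3 ok)
  t20 'w' -> {0,3}, take 0 (3->0 ok)
  t21 'w' -> {0,3}, take 3 (0->3 ok)
  t22 'z' -> {2}, take 2 (3->2 ok)
  t23 'w' -> {0,3}, take 3 (2->3 ok)

0,3,1,2,4,3,3,2,3,3,3,1,3,1,3,0,0,0,3,3,0,3,2,3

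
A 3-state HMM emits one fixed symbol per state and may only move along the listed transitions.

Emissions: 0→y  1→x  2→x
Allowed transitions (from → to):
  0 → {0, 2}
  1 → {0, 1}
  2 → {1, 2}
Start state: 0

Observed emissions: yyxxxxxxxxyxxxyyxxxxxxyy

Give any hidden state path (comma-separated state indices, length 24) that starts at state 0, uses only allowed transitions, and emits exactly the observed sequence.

  [0] y  {0}  => 0  start
  [1] y  {0}  => 0  0->0 ok
  [2] x  {1,2}  => 2  0->2 ok
  [3] x  {1,2}  => 2  2->2 ok
  [4] x  {1,2}  => 2  2->2 ok
  [5] x  {1,2}  => 2  2->2 ok
  [6] x  {1,2}  => 2  2->2 ok
  [7] x  {1,2}  => 2  2->2 ok
  [8] x  {1,2}  => 1  2->1 ok
  [9] x  {1,2}  => 1  1->1 ok
  [10] y  {0}  => 0  1->0 ok
  [11] x  {1,2}  => 2  0->2 ok
  [12] x  {1,2}  => 2  2->2 ok
  [13] x  {1,2}  => 1  2->1 ok
  [14] y  {0}  => 0  1->0 ok
  [15] y  {0}  => 0  0->0 ok
  [16] x  {1,2}  => 2  0->2 ok
  [17] x  {1,2}  => 2  2->2 ok
  [18] x  {1,2}  => 2  2->2 ok
  [19] x  {1,2}  => 2  2->2 ok
  [20] x  {1,2}  => 1  2->1 ok
  [21] x  {1,2}  => 1  1->1 ok
  [22] y  {0}  => 0  1->0 ok
  [23] y  {0}  => 0  0->0 ok

0,0,2,2,2,2,2,2,1,1,0,2,2,1,0,0,2,2,2,2,1,1,0,0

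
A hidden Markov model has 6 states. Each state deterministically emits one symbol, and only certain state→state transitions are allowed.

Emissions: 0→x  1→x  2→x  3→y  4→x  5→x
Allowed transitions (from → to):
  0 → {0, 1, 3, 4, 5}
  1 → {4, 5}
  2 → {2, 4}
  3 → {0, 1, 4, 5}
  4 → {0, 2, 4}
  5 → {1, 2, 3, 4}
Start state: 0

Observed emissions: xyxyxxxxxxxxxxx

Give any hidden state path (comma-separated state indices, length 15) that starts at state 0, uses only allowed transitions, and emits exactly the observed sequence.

  t0 'x' -> {0,1,2,4,5}, take 0 (start)
  t1 'y' -> {3}, take 3 (0->3 ok)
  t2 'x' -> {0,1,2,4,5}, take 5 (3->5 ok)
  t3 'y' -> {3}, take 3 (5->3 ok)
  t4 'x' -> {0,1,2,4,5}, take 4 (3->4 ok)
  t5 'x' -> {0,1,2,4,5}, take 2 (4->2 ok)
  t6 'x' -> {0,1,2,4,5}, take 4 (2->4 ok)
  t7 'x' -> {0,1,2,4,5}, take 2 (4->2 ok)
  t8 'x' -> {0,1,2,4,5}, take 2 (2->2 ok)
  t9 'x' -> {0,1,2,4,5}, take 2 (2->2 ok)
  t10 'x' -> {0,1,2,4,5}, take 2 (2->2 ok)
  t11 'x' -> {0,1,2,4,5}, take 2 (2->2 ok)
  t12 'x' -> {0,1,2,4,5}, take 4 (2->4 ok)
  t13 'x' -> {0,1,2,4,5}, take 0 (4->0 ok)
  t14 'x' -> {0,1,2,4,5}, take 5 (0->5 ok)

0,3,5,3,4,2,4,2,2,2,2,2,4,0,5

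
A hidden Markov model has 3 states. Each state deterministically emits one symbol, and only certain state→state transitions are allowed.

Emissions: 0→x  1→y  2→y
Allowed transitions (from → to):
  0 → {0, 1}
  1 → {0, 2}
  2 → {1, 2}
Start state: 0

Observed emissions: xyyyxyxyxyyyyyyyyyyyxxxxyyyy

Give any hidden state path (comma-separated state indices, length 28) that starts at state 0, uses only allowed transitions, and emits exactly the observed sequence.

  t0 'x' -> {0}, take 0 (start)
  t1 'y' -> {1,2}, take 1 (0->1 ok)
  t2 'y' -> {1,2}, take 2 (1->2 ok)
  t3 'y' -> {1,2}, take 1 (2->1 ok)
  t4 'x' -> {0}, take 0 (1->0 ok)
  t5 'y' -> {1,2}, take 1 (0->1 ok)
  t6 'x' -> {0}, take 0 (1->0 ok)
  t7 'y' -> {1,2}, take 1 (0->1 ok)
  t8 'x' -> {0}, take 0 (1->0 ok)
  t9 'y' -> {1,2}, take 1 (0->1 ok)
  t10 'y' -> {1,2}, take 2 (1->2 ok)
  t11 'y' -> {1,2}, take 1 (2->1 ok)
  t12 'y' -> {1,2}, take 2 (1->2 ok)
  t13 'y' -> {1,2}, take 2 (2->2 ok)
  t14 'y' -> {1,2}, take 1 (2->1 ok)
  t15 'y' -> {1,2}, take 2 (1->2 ok)
  t16 'y' -> {1,2}, take 2 (2->2 ok)
  t17 'y' -> {1,2}, take 2 (2->2 ok)
  t18 'y' -> {1,2}, take 2 (2->2 ok)
  t19 'y' -> {1,2}, take 1 (2->1 ok)
  t20 'x' -> {0}, take 0 (1->0 ok)
  t21 'x' -> {0}, take 0 (0->0 ok)
  t22 'x' -> {0}, take 0 (0->0 ok)
  t23 'x' -> {0}, take 0 (0->0 ok)
  t24 'y' -> {1,2}, take 1 (0->1 ok)
  t25 'y' -> {1,2}, take 2 (1->2 ok)
  t26 'y' -> {1,2}, take 2 (2->2 ok)
  t27 'y' -> {1,2}, take 1 (2->1 ok)

0,1,2,1,0,1,0,1,0,1,2,1,2,2,1,2,2,2,2,1,0,0,0,0,1,2,2,1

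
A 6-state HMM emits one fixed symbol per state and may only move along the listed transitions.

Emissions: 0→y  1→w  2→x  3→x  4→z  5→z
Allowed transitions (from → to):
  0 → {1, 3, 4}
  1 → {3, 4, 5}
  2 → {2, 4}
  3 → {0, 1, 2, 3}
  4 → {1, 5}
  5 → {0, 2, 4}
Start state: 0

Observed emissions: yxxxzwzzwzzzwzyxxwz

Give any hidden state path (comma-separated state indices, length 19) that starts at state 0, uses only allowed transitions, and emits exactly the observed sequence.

0,3,2,2,4,1,5,4,1,4,5,4,1,5,0,3,3,1,4

  0: obs=y cand={0} pick 0 [start]
  1: obs=x cand={2,3} pick 3 [0->3 ok]
  2: obs=x cand={2,3} pick 2 [3->2 ok]
  3: obs=x cand={2,3} pick 2 [2->2 ok]
  4: obs=z cand={4,5} pick 4 [2->4 ok]
  5: obs=w cand={1} pick 1 [4->1 ok]
  6: obs=z cand={4,5} pick 5 [1->5 ok]
  7: obs=z cand={4,5} pick 4 [5->4 ok]
  8: obs=w cand={1} pick 1 [4->1 ok]
  9: obs=z cand={4,5} pick 4 [1->4 ok]
  10: obs=z cand={4,5} pick 5 [4->5 ok]
  11: obs=z cand={4,5} pick 4 [5->4 ok]
  12: obs=w cand={1} pick 1 [4->1 ok]
  13: obs=z cand={4,5} pick 5 [1->5 ok]
  14: obs=y cand={0} pick 0 [5->0 ok]
  15: obs=x cand={2,3} pick 3 [0->3 ok]
  16: obs=x cand={2,3} pick 3 [3->3 ok]
  17: obs=w cand={1} pick 1 [3->1 ok]
  18: obs=z cand={4,5} pick 4 [1->4 ok]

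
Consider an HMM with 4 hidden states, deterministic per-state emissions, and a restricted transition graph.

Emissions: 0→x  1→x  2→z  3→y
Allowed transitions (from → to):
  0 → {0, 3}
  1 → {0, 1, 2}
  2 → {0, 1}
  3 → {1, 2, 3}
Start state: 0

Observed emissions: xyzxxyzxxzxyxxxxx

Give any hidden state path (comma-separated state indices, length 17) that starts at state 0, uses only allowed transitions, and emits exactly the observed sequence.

0,3,2,0,0,3,2,1,1,2,0,3,1,0,0,0,0

  [0] x  {0,1}  => 0  start
  [1] y  {3}  => 3  0->3 ok
  [2] z  {2}  => 2  3->2 ok
  [3] x  {0,1}  => 0  2->0 ok
  [4] x  {0,1}  => 0  0->0 ok
  [5] y  {3}  => 3  0->3 ok
  [6] z  {2}  => 2  3->2 ok
  [7] x  {0,1}  => 1  2->1 ok
  [8] x  {0,1}  => 1  1->1 ok
  [9] z  {2}  => 2  1->2 ok
  [10] x  {0,1}  => 0  2->0 ok
  [11] y  {3}  => 3  0->3 ok
  [12] x  {0,1}  => 1  3->1 ok
  [13] x  {0,1}  => 0  1->0 ok
  [14] x  {0,1}  => 0  0->0 ok
  [15] x  {0,1}  => 0  0->0 ok
  [16] x  {0,1}  => 0  0->0 ok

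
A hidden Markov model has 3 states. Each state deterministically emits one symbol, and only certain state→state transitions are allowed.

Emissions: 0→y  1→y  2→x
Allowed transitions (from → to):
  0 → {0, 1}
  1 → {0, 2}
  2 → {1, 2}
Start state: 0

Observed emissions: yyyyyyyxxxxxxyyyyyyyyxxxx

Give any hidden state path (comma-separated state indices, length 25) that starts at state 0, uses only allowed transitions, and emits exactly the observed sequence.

  [0] y  {0,1}  => 0  start
  [1] y  {0,1}  => 0  0->0 ok
  [2] y  {0,1}  => 1  0->1 ok
  [3] y  {0,1}  => 0  1->0 ok
  [4] y  {0,1}  => 0  0->0 ok
  [5] y  {0,1}  => 0  0->0 ok
  [6] y  {0,1}  => 1  0->1 ok
  [7] x  {2}  => 2  1->2 ok
  [8] x  {2}  => 2  2->2 ok
  [9] x  {2}  => 2  2->2 ok
  [10] x  {2}  => 2  2->2 ok
  [11] x  {2}  => 2  2->2 ok
  [12] x  {2}  => 2  2->2 ok
  [13] y  {0,1}  => 1  2->1 ok
  [14] y  {0,1}  => 0  1->0 ok
  [15] y  {0,1}  => 1  0->1 ok
  [16] y  {0,1}  => 0  1->0 ok
  [17] y  {0,1}  => 1  0->1 ok
  [18] y  {0,1}  => 0  1->0 ok
  [19] y  {0,1}  => 0  0->0 ok
  [20] y  {0,1}  => 1  0->1 ok
  [21] x  {2}  => 2  1->2 ok
  [22] x  {2}  => 2  2->2 ok
  [23] x  {2}  => 2  2->2 ok
  [24] x  {2}  => 2  2->2 ok

0,0,1,0,0,0,1,2,2,2,2,2,2,1,0,1,0,1,0,0,1,2,2,2,2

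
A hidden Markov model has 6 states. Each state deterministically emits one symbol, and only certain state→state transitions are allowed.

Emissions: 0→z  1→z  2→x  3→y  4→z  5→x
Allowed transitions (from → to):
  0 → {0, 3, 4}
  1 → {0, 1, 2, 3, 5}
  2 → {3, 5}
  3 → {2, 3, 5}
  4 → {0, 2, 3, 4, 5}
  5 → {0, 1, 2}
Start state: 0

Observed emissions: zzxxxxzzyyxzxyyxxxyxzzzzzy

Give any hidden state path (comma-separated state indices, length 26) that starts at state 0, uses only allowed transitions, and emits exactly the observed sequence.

0,4,2,5,2,5,0,0,3,3,5,1,2,3,3,2,5,2,3,5,1,0,0,0,0,3

  [0] z  {0,1,4}  => 0  start
  [1] z  {0,1,4}  => 4  0->4 ok
  [2] x  {2,5}  => 2  4->2 ok
  [3] x  {2,5}  => 5  2->5 ok
  [4] x  {2,5}  => 2  5->2 ok
  [5] x  {2,5}  => 5  2->5 ok
  [6] z  {0,1,4}  => 0  5->0 ok
  [7] z  {0,1,4}  => 0  0->0 ok
  [8] y  {3}  => 3  0->3 ok
  [9] y  {3}  => 3  3->3 ok
  [10] x  {2,5}  => 5  3->5 ok
  [11] z  {0,1,4}  => 1  5->1 ok
  [12] x  {2,5}  => 2  1->2 ok
  [13] y  {3}  => 3  2->3 ok
  [14] y  {3}  => 3  3->3 ok
  [15] x  {2,5}  => 2  3->2 ok
  [16] x  {2,5}  => 5  2->5 ok
  [17] x  {2,5}  => 2  5->2 ok
  [18] y  {3}  => 3  2->3 ok
  [19] x  {2,5}  => 5  3->5 ok
  [20] z  {0,1,4}  => 1  5->1 ok
  [21] z  {0,1,4}  => 0  1->0 ok
  [22] z  {0,1,4}  => 0  0->0 ok
  [23] z  {0,1,4}  => 0  0->0 ok
  [24] z  {0,1,4}  => 0  0->0 ok
  [25] y  {3}  => 3  0->3 ok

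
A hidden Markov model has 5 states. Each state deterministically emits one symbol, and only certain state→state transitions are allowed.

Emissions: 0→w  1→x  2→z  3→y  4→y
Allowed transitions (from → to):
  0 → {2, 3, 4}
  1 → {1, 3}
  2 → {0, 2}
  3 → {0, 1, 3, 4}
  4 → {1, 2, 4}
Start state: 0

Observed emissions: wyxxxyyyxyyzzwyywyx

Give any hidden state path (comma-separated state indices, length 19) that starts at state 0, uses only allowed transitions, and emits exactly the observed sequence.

  t0 'w' -> {0}, take 0 (start)
  t1 'y' -> {3,4}, take 3 (0->3 ok)
  t2 'x' -> {1}, take 1 (3->1 ok)
  t3 'x' -> {1}, take 1 (1->1 ok)
  t4 'x' -> {1}, take 1 (1->1 ok)
  t5 'y' -> {3,4}, take 3 (1->3 ok)
  t6 'y' -> {3,4}, take 4 (3->4 ok)
  t7 'y' -> {3,4}, take 4 (4->4 ok)
  t8 'x' -> {1}, take 1 (4->1 ok)
  t9 'y' -> {3,4}, take 3 (1->3 ok)
  t10 'y' -> {3,4}, take 4 (3->4 ok)
  t11 'z' -> {2}, take 2 (4->2 ok)
  t12 'z' -> {2}, take 2 (2->2 ok)
  t13 'w' -> {0}, take 0 (2->0 ok)
  t14 'y' -> {3,4}, take 3 (0->3 ok)
  t15 'y' -> {3,4}, take 3 (3->3 ok)
  t16 'w' -> {0}, take 0 (3->0 ok)
  t17 'y' -> {3,4}, take 4 (0->4 ok)
  t18 'x' -> {1}, take 1 (4->1 ok)

0,3,1,1,1,3,4,4,1,3,4,2,2,0,3,3,0,4,1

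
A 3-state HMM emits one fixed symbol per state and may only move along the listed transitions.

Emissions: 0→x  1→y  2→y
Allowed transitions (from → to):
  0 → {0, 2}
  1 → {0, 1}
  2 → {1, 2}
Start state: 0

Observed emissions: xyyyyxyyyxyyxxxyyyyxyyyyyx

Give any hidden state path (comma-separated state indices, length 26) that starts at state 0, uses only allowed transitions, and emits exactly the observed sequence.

  0: obs=x cand={0} pick 0 [start]
  1: obs=y cand={1,2} pick 2 [0->2 ok]
  2: obs=y cand={1,2} pick 2 [2->2 ok]
  3: obs=y cand={1,2} pick 1 [2->1 ok]
  4: obs=y cand={1,2} pick 1 [1->1 ok]
  5: obs=x cand={0} pick 0 [1->0 ok]
  6: obs=y cand={1,2} pick 2 [0->2 ok]
  7: obs=y cand={1,2} pick 2 [2->2 ok]
  8: obs=y cand={1,2} pick 1 [2->1 ok]
  9: obs=x cand={0} pick 0 [1->0 ok]
  10: obs=y cand={1,2} pick 2 [0->2 ok]
  11: obs=y cand={1,2} pick 1 [2->1 ok]
  12: obs=x cand={0} pick 0 [1->0 ok]
  13: obs=x cand={0} pick 0 [0->0 ok]
  14: obs=x cand={0} pick 0 [0->0 ok]
  15: obs=y cand={1,2} pick 2 [0->2 ok]
  16: obs=y cand={1,2} pick 2 [2->2 ok]
  17: obs=y cand={1,2} pick 2 [2->2 ok]
  18: obs=y cand={1,2} pick 1 [2->1 ok]
  19: obs=x cand={0} pick 0 [1->0 ok]
  20: obs=y cand={1,2} pick 2 [0->2 ok]
  21: obs=y cand={1,2} pick 2 [2->2 ok]
  22: obs=y cand={1,2} pick 1 [2->1 ok]
  23: obs=y cand={1,2} pick 1 [1->1 ok]
  24: obs=y cand={1,2} pick 1 [1->1 ok]
  25: obs=x cand={0} pick 0 [1->0 ok]

0,2,2,1,1,0,2,2,1,0,2,1,0,0,0,2,2,2,1,0,2,2,1,1,1,0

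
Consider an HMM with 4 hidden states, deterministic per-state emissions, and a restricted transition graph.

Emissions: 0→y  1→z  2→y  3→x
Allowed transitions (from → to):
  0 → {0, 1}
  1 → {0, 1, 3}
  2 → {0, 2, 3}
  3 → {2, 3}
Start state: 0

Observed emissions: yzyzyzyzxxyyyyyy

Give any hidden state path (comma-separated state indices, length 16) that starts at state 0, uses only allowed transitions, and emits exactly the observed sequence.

  0: obs=y cand={0,2} pick 0 [start]
  1: obs=z cand={1} pick 1 [0->1 ok]
  2: obs=y cand={0,2} pick 0 [1->0 ok]
  3: obs=z cand={1} pick 1 [0->1 ok]
  4: obs=y cand={0,2} pick 0 [1->0 ok]
  5: obs=z cand={1} pick 1 [0->1 ok]
  6: obs=y cand={0,2} pick 0 [1->0 ok]
  7: obs=z cand={1} pick 1 [0->1 ok]
  8: obs=x cand={3} pick 3 [1->3 ok]
  9: obs=x cand={3} pick 3 [3->3 ok]
  10: obs=y cand={0,2} pick 2 [3->2 ok]
  11: obs=y cand={0,2} pick 2 [2->2 ok]
  12: obs=y cand={0,2} pick 2 [2->2 ok]
  13: obs=y cand={0,2} pick 2 [2->2 ok]
  14: obs=y cand={0,2} pick 2 [2->2 ok]
  15: obs=y cand={0,2} pick 0 [2->0 ok]

0,1,0,1,0,1,0,1,3,3,2,2,2,2,2,0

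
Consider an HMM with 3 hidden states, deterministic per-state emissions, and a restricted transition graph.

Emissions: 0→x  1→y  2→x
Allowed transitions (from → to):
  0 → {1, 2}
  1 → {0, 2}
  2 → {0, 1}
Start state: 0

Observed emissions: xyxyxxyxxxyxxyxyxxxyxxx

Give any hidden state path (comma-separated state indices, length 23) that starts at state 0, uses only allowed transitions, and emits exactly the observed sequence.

0,1,2,1,2,0,1,0,2,0,1,2,0,1,2,1,0,2,0,1,0,2,0

  t0 'x' -> {0,2}, take 0 (start)
  t1 'y' -> {1}, take 1 (0->1 ok)
  t2 'x' -> {0,2}, take 2 (1->2 ok)
  t3 'y' -> {1}, take 1 (2->1 ok)
  t4 'x' -> {0,2}, take 2 (1->2 ok)
  t5 'x' -> {0,2}, take 0 (2->0 ok)
  t6 'y' -> {1}, take 1 (0->1 ok)
  t7 'x' -> {0,2}, take 0 (1->0 ok)
  t8 'x' -> {0,2}, take 2 (0->2 ok)
  t9 'x' -> {0,2}, take 0 (2->0 ok)
  t10 'y' -> {1}, take 1 (0->1 ok)
  t11 'x' -> {0,2}, take 2 (1->2 ok)
  t12 'x' -> {0,2}, take 0 (2->0 ok)
  t13 'y' -> {1}, take 1 (0->1 ok)
  t14 'x' -> {0,2}, take 2 (1->2 ok)
  t15 'y' -> {1}, take 1 (2->1 ok)
  t16 'x' -> {0,2}, take 0 (1->0 ok)
  t17 'x' -> {0,2}, take 2 (0->2 ok)
  t18 'x' -> {0,2}, take 0 (2->0 ok)
  t19 'y' -> {1}, take 1 (0->1 ok)
  t20 'x' -> {0,2}, take 0 (1->0 ok)
  t21 'x' -> {0,2}, take 2 (0->2 ok)
  t22 'x' -> {0,2}, take 0 (2->0 ok)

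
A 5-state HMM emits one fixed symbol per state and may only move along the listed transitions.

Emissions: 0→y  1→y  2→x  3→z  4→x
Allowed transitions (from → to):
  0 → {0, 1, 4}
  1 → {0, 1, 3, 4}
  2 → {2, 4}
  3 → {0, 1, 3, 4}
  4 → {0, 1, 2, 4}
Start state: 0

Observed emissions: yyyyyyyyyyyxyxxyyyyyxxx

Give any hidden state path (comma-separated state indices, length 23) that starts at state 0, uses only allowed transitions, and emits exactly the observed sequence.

  0: obs=y cand={0,1} pick 0 [start]
  1: obs=y cand={0,1} pick 0 [0->0 ok]
  2: obs=y cand={0,1} pick 1 [0->1 ok]
  3: obs=y cand={0,1} pick 1 [1->1 ok]
  4: obs=y cand={0,1} pick 0 [1->0 ok]
  5: obs=y cand={0,1} pick 0 [0->0 ok]
  6: obs=y cand={0,1} pick 1 [0->1 ok]
  7: obs=y cand={0,1} pick 0 [1->0 ok]
  8: obs=y cand={0,1} pick 0 [0->0 ok]
  9: obs=y cand={0,1} pick 1 [0->1 ok]
  10: obs=y cand={0,1} pick 1 [1->1 ok]
  11: obs=x cand={2,4} pick 4 [1->4 ok]
  12: obs=y cand={0,1} pick 0 [4->0 ok]
  13: obs=x cand={2,4} pick 4 [0->4 ok]
  14: obs=x cand={2,4} pick 4 [4->4 ok]
  15: obs=y cand={0,1} pick 0 [4->0 ok]
  16: obs=y cand={0,1} pick 0 [0->0 ok]
  17: obs=y cand={0,1} pick 0 [0->0 ok]
  18: obs=y cand={0,1} pick 1 [0->1 ok]
  19: obs=y cand={0,1} pick 0 [1->0 ok]
  20: obs=x cand={2,4} pick 4 [0->4 ok]
  21: obs=x cand={2,4} pick 2 [4->2 ok]
  22: obs=x cand={2,4} pick 2 [2->2 ok]

0,0,1,1,0,0,1,0,0,1,1,4,0,4,4,0,0,0,1,0,4,2,2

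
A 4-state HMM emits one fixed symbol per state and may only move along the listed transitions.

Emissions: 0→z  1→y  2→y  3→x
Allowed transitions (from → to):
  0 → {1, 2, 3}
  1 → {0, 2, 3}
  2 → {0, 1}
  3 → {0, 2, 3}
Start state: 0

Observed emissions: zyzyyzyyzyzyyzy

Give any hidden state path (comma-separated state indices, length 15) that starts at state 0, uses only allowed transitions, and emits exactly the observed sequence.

  t0 'z' -> {0}, take 0 (start)
  t1 'y' -> {1,2}, take 2 (0->2 ok)
  t2 'z' -> {0}, take 0 (2->0 ok)
  t3 'y' -> {1,2}, take 1 (0->1 ok)
  t4 'y' -> {1,2}, take 2 (1->2 ok)
  t5 'z' -> {0}, take 0 (2->0 ok)
  t6 'y' -> {1,2}, take 2 (0->2 ok)
  t7 'y' -> {1,2}, take 1 (2->1 ok)
  t8 'z' -> {0}, take 0 (1->0 ok)
  t9 'y' -> {1,2}, take 1 (0->1 ok)
  t10 'z' -> {0}, take 0 (1->0 ok)
  t11 'y' -> {1,2}, take 2 (0->2 ok)
  t12 'y' -> {1,2}, take 1 (2->1 ok)
  t13 'z' -> {0}, take 0 (1->0 ok)
  t14 'y' -> {1,2}, take 1 (0->1 ok)

0,2,0,1,2,0,2,1,0,1,0,2,1,0,1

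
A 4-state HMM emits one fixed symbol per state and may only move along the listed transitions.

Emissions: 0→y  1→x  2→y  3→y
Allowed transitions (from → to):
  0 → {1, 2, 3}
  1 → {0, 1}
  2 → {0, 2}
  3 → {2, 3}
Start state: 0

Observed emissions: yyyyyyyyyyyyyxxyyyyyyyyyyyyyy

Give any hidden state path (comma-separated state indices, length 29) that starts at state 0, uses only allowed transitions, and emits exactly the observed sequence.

  0: obs=y cand={0,2,3} pick 0 [start]
  1: obs=y cand={0,2,3} pick 3 [0->3 ok]
  2: obs=y cand={0,2,3} pick 2 [3->2 ok]
  3: obs=y cand={0,2,3} pick 2 [2->2 ok]
  4: obs=y cand={0,2,3} pick 0 [2->0 ok]
  5: obs=y cand={0,2,3} pick 2 [0->2 ok]
  6: obs=y cand={0,2,3} pick 0 [2->0 ok]
  7: obs=y cand={0,2,3} pick 2 [0->2 ok]
  8: obs=y cand={0,2,3} pick 2 [2->2 ok]
  9: obs=y cand={0,2,3} pick 0 [2->0 ok]
  10: obs=y cand={0,2,3} pick 3 [0->3 ok]
  11: obs=y cand={0,2,3} pick 2 [3->2 ok]
  12: obs=y cand={0,2,3} pick 0 [2->0 ok]
  13: obs=x cand={1} pick 1 [0->1 ok]
  14: obs=x cand={1} pick 1 [1->1 ok]
  15: obs=y cand={0,2,3} pick 0 [1->0 ok]
  16: obs=y cand={0,2,3} pick 2 [0->2 ok]
  17: obs=y cand={0,2,3} pick 2 [2->2 ok]
  18: obs=y cand={0,2,3} pick 0 [2->0 ok]
  19: obs=y cand={0,2,3} pick 3 [0->3 ok]
  20: obs=y cand={0,2,3} pick 3 [3->3 ok]
  21: obs=y cand={0,2,3} pick 3 [3->3 ok]
  22: obs=y cand={0,2,3} pick 2 [3->2 ok]
  23: obs=y cand={0,2,3} pick 0 [2->0 ok]
  24: obs=y cand={0,2,3} pick 3 [0->3 ok]
  25: obs=y cand={0,2,3} pick 3 [3->3 ok]
  26: obs=y cand={0,2,3} pick 2 [3->2 ok]
  27: obs=y cand={0,2,3} pick 2 [2->2 ok]
  28: obs=y cand={0,2,3} pick 0 [2->0 ok]

0,3,2,2,0,2,0,2,2,0,3,2,0,1,1,0,2,2,0,3,3,3,2,0,3,3,2,2,0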